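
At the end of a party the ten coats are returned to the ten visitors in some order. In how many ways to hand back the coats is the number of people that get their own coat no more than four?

3615536

# with exactly i fixed is C(10,i)·!(10-i); sum over i=0..4:
  i=0: C(10,0)·!10 = 1·1334961 = 1334961
  i=1: C(10,1)·!9 = 10·133496 = 1334960
  i=2: C(10,2)·!8 = 45·14833 = 667485
  i=3: C(10,3)·!7 = 120·1854 = 222480
  i=4: C(10,4)·!6 = 210·265 = 55650
Total = 3615536.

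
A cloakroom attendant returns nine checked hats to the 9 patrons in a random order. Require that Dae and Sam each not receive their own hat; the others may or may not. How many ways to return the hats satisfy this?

287280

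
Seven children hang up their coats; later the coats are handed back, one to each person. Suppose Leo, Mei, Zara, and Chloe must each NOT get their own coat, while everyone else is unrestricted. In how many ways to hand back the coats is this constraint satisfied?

Let A_j be the event that the j-th constrained one is fixed. By inclusion-exclusion over the 4 events:
Σ_{j=0}^{4} (-1)^j C(4,j)(7-j)!
= C(4,0)·7! - C(4,1)·6! + C(4,2)·5! - C(4,3)·4! + C(4,4)·3!
= 5040 - 2880 + 720 - 96 + 6
= 2790

2790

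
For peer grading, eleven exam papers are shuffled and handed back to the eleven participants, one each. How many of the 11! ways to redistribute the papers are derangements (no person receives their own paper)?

14684570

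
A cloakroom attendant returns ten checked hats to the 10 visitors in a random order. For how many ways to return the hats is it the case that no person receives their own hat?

!10 is the nearest integer to 10!/e.
10! = 3628800, and 3628800/e ≈ 1334960.92, so !10 = 1334961.

1334961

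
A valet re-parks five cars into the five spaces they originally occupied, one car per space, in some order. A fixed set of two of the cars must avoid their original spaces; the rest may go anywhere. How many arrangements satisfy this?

Let A_j be the event that the j-th constrained one is fixed. By inclusion-exclusion over the 2 events:
Σ_{j=0}^{2} (-1)^j C(2,j)(5-j)!
= C(2,0)·5! - C(2,1)·4! + C(2,2)·3!
= 120 - 48 + 6
= 78

78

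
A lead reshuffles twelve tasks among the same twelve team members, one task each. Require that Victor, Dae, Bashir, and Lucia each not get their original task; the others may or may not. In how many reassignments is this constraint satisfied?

339696000

Let A_j be the event that the j-th constrained one is fixed. By inclusion-exclusion over the 4 events:
Σ_{j=0}^{4} (-1)^j C(4,j)(12-j)!
= C(4,0)·12! - C(4,1)·11! + C(4,2)·10! - C(4,3)·9! + C(4,4)·8!
= 479001600 - 159667200 + 21772800 - 1451520 + 40320
= 339696000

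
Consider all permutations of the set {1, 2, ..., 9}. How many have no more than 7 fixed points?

362879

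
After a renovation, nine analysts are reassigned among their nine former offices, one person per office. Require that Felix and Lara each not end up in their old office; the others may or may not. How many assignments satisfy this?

Let A_j be the event that the j-th constrained one is fixed. By inclusion-exclusion over the 2 events:
Σ_{j=0}^{2} (-1)^j C(2,j)(9-j)!
= C(2,0)·9! - C(2,1)·8! + C(2,2)·7!
= 362880 - 80640 + 5040
= 287280

287280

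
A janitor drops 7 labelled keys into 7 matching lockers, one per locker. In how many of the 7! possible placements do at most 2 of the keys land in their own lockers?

4633

Sum C(7,i)·!(7-i) for i = 0..2:
  i=0: C(7,0)·!7 = 1·1854 = 1854
  i=1: C(7,1)·!6 = 7·265 = 1855
  i=2: C(7,2)·!5 = 21·44 = 924
Total = 4633.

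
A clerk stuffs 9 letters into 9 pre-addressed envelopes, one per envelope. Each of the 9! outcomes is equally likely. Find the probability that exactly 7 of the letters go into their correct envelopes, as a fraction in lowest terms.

Favorable outcomes: C(9,7)·!2 = 36·1 = 36.
Total outcomes: 9! = 362880.
Probability = 36/362880 = 1/10080.

1/10080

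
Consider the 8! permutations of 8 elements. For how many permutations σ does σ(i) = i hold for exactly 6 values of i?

Choose which 6 of the 8 are fixed: C(8,6) = 28.
The remaining 2 must be deranged: !2 = 1.
Total: 28 × 1 = 28.

28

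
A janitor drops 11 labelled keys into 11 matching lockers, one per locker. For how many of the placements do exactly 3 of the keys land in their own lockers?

2447445

Choose which 3 of the 11 are fixed: C(11,3) = 165.
The remaining 8 must be deranged: !8 = 14833.
Total: 165 × 14833 = 2447445.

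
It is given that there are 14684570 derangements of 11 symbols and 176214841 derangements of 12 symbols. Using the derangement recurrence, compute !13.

2290792932

!13 = (13-1)·(!12 + !11) = 12·(176214841 + 14684570) = 12·190899411 = 2290792932.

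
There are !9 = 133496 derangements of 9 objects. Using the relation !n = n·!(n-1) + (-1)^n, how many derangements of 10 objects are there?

1334961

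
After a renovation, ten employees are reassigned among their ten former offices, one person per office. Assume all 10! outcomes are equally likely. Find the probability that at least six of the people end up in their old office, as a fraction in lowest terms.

17/28350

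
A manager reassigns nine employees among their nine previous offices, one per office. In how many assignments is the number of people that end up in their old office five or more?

# with exactly i fixed is C(9,i)·!(9-i); sum over i=5..9:
  i=5: C(9,5)·!4 = 126·9 = 1134
  i=6: C(9,6)·!3 = 84·2 = 168
  i=7: C(9,7)·!2 = 36·1 = 36
  i=8: C(9,8)·!1 = 9·0 = 0
  i=9: C(9,9)·!0 = 1·1 = 1
Total = 1339.

1339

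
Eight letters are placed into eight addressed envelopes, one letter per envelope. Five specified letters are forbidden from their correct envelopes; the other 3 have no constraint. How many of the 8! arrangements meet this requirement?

21234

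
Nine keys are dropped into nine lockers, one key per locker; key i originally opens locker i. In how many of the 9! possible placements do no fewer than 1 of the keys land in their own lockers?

# with exactly i fixed is C(9,i)·!(9-i); sum over i=1..9:
  i=1: C(9,1)·!8 = 9·14833 = 133497
  i=2: C(9,2)·!7 = 36·1854 = 66744
  i=3: C(9,3)·!6 = 84·265 = 22260
  i=4: C(9,4)·!5 = 126·44 = 5544
  i=5: C(9,5)·!4 = 126·9 = 1134
  i=6: C(9,6)·!3 = 84·2 = 168
  i=7: C(9,7)·!2 = 36·1 = 36
  i=8: C(9,8)·!1 = 9·0 = 0
  i=9: C(9,9)·!0 = 1·1 = 1
Total = 229384.

229384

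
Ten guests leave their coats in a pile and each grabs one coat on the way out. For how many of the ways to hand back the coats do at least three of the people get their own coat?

# with exactly i fixed is C(10,i)·!(10-i); sum over i=3..10:
  i=3: C(10,3)·!7 = 120·1854 = 222480
  i=4: C(10,4)·!6 = 210·265 = 55650
  i=5: C(10,5)·!5 = 252·44 = 11088
  i=6: C(10,6)·!4 = 210·9 = 1890
  i=7: C(10,7)·!3 = 120·2 = 240
  i=8: C(10,8)·!2 = 45·1 = 45
  i=9: C(10,9)·!1 = 10·0 = 0
  i=10: C(10,10)·!0 = 1·1 = 1
Total = 291394.

291394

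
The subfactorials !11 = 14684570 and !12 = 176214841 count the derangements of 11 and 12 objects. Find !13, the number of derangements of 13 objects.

!13 = (13-1)·(!12 + !11) = 12·(176214841 + 14684570) = 12·190899411 = 2290792932.

2290792932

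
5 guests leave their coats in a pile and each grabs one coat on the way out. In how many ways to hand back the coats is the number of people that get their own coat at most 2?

Sum C(5,i)·!(5-i) for i = 0..2:
  i=0: C(5,0)·!5 = 1·44 = 44
  i=1: C(5,1)·!4 = 5·9 = 45
  i=2: C(5,2)·!3 = 10·2 = 20
Total = 109.

109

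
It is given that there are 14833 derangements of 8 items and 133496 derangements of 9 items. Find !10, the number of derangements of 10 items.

!10 = (10-1)·(!9 + !8) = 9·(133496 + 14833) = 9·148329 = 1334961.

1334961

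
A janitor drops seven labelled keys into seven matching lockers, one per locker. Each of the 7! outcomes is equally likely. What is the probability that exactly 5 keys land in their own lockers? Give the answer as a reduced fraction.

Favorable outcomes: C(7,5)·!2 = 21·1 = 21.
Total outcomes: 7! = 5040.
Probability = 21/5040 = 1/240.

1/240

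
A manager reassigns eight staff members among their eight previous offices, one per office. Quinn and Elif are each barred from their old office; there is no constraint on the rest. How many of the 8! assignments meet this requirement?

Inclusion-exclusion on the 2 forbidden self-matches:
Σ_{j=0}^{2} (-1)^j C(2,j)(8-j)!
= C(2,0)·8! - C(2,1)·7! + C(2,2)·6!
= 40320 - 10080 + 720
= 30960

30960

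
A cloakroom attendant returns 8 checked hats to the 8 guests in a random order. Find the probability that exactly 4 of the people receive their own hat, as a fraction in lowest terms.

1/64

Favorable outcomes: C(8,4)·!4 = 70·9 = 630.
Total outcomes: 8! = 40320.
Probability = 630/40320 = 1/64.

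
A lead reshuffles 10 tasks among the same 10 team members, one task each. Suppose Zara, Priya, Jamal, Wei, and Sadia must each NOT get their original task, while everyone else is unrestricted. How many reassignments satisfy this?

2170680

Inclusion-exclusion on the 5 forbidden self-matches:
Σ_{j=0}^{5} (-1)^j C(5,j)(10-j)!
= C(5,0)·10! - C(5,1)·9! + C(5,2)·8! - C(5,3)·7! + C(5,4)·6! - C(5,5)·5!
= 3628800 - 1814400 + 403200 - 50400 + 3600 - 120
= 2170680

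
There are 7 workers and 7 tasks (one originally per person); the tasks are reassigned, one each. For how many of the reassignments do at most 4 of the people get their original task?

5018

# with exactly i fixed is C(7,i)·!(7-i); sum over i=0..4:
  i=0: C(7,0)·!7 = 1·1854 = 1854
  i=1: C(7,1)·!6 = 7·265 = 1855
  i=2: C(7,2)·!5 = 21·44 = 924
  i=3: C(7,3)·!4 = 35·9 = 315
  i=4: C(7,4)·!3 = 35·2 = 70
Total = 5018.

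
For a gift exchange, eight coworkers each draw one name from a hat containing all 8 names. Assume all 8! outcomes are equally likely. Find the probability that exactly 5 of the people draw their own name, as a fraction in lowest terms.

Favorable outcomes: C(8,5)·!3 = 56·2 = 112.
Total outcomes: 8! = 40320.
Probability = 112/40320 = 1/360.

1/360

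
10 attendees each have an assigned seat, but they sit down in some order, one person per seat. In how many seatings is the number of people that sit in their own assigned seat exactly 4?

Pick the 4 fixed positions: C(10,4) = 210 ways.
The remaining 6 must be deranged: !6 = 265.
Total: 210 × 265 = 55650.

55650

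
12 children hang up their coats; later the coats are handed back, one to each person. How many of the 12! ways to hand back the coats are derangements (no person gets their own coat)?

176214841

!12 = 12! · Σ_{k=0}^{12} (-1)^k/k!
= 12! - 12!/1! + 12!/2! - 12!/3! + 12!/4! - 12!/5! + 12!/6! - 12!/7! + 12!/8! - 12!/9! + 12!/10! - 12!/11! + 12!/12!
= 479001600 - 479001600 + 239500800 - 79833600 + 19958400 - 3991680 + 665280 - 95040 + 11880 - 1320 + 132 - 12 + 1
= 176214841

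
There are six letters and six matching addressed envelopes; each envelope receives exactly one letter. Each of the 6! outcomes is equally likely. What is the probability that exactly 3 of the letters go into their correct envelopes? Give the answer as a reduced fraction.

1/18

Favorable outcomes: C(6,3)·!3 = 20·2 = 40.
Total outcomes: 6! = 720.
Probability = 40/720 = 1/18.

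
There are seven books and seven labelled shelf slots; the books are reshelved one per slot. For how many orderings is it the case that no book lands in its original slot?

1854

By inclusion-exclusion, !7 = Σ (-1)^k · 7!/k! for k=0..7
= 7! - 7!/1! + 7!/2! - 7!/3! + 7!/4! - 7!/5! + 7!/6! - 7!/7!
= 5040 - 5040 + 2520 - 840 + 210 - 42 + 7 - 1
= 1854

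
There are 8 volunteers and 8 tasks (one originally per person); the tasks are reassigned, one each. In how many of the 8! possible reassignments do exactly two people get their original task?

Choose which 2 of the 8 are fixed: C(8,2) = 28.
The remaining 6 must be deranged: !6 = 265.
Total: 28 × 265 = 7420.

7420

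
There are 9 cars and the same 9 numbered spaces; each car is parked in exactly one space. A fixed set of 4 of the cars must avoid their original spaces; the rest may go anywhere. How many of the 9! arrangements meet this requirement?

Inclusion-exclusion on the 4 forbidden self-matches:
Σ_{j=0}^{4} (-1)^j C(4,j)(9-j)!
= C(4,0)·9! - C(4,1)·8! + C(4,2)·7! - C(4,3)·6! + C(4,4)·5!
= 362880 - 161280 + 30240 - 2880 + 120
= 229080

229080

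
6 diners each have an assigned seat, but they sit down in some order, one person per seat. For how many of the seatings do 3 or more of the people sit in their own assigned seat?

# with exactly i fixed is C(6,i)·!(6-i); sum over i=3..6:
  i=3: C(6,3)·!3 = 20·2 = 40
  i=4: C(6,4)·!2 = 15·1 = 15
  i=5: C(6,5)·!1 = 6·0 = 0
  i=6: C(6,6)·!0 = 1·1 = 1
Total = 56.

56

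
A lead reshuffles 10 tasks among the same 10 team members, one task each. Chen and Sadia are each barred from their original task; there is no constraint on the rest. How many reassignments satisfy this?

2943360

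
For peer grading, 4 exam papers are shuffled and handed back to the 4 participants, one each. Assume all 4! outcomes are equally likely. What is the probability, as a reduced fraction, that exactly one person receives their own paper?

Favorable outcomes: C(4,1)·!3 = 4·2 = 8.
Total outcomes: 4! = 24.
Probability = 8/24 = 1/3.

1/3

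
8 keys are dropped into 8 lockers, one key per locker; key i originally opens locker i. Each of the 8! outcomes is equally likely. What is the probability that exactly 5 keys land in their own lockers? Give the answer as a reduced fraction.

1/360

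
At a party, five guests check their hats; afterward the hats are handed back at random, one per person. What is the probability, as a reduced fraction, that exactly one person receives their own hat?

Favorable outcomes: C(5,1)·!4 = 5·9 = 45.
Total outcomes: 5! = 120.
Probability = 45/120 = 3/8.

3/8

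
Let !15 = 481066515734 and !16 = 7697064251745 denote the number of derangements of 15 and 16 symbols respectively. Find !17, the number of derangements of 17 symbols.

130850092279664

!17 = (17-1)·(!16 + !15) = 16·(7697064251745 + 481066515734) = 16·8178130767479 = 130850092279664.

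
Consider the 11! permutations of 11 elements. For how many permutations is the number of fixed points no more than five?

39893116

Sum C(11,i)·!(11-i) for i = 0..5:
  i=0: C(11,0)·!11 = 1·14684570 = 14684570
  i=1: C(11,1)·!10 = 11·1334961 = 14684571
  i=2: C(11,2)·!9 = 55·133496 = 7342280
  i=3: C(11,3)·!8 = 165·14833 = 2447445
  i=4: C(11,4)·!7 = 330·1854 = 611820
  i=5: C(11,5)·!6 = 462·265 = 122430
Total = 39893116.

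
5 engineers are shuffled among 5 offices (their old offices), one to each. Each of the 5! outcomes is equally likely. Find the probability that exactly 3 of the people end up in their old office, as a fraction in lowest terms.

1/12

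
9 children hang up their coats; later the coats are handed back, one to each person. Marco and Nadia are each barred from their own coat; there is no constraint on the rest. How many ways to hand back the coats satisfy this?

287280

Inclusion-exclusion on the 2 forbidden self-matches:
Σ_{j=0}^{2} (-1)^j C(2,j)(9-j)!
= C(2,0)·9! - C(2,1)·8! + C(2,2)·7!
= 362880 - 80640 + 5040
= 287280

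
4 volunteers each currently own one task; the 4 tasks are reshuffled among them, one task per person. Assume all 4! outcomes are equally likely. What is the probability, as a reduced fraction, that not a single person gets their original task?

3/8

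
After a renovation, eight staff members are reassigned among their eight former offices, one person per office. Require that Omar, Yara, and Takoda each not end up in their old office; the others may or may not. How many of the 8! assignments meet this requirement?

Let A_j be the event that the j-th constrained one is fixed. By inclusion-exclusion over the 3 events:
Σ_{j=0}^{3} (-1)^j C(3,j)(8-j)!
= C(3,0)·8! - C(3,1)·7! + C(3,2)·6! - C(3,3)·5!
= 40320 - 15120 + 2160 - 120
= 27240

27240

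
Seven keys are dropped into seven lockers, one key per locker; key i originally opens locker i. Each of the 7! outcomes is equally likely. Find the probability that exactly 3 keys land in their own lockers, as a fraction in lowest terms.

1/16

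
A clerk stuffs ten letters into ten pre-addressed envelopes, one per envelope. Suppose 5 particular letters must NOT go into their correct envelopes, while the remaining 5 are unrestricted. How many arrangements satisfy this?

Let A_j be the event that the j-th constrained one is fixed. By inclusion-exclusion over the 5 events:
Σ_{j=0}^{5} (-1)^j C(5,j)(10-j)!
= C(5,0)·10! - C(5,1)·9! + C(5,2)·8! - C(5,3)·7! + C(5,4)·6! - C(5,5)·5!
= 3628800 - 1814400 + 403200 - 50400 + 3600 - 120
= 2170680

2170680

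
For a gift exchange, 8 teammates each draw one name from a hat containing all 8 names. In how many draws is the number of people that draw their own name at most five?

40291

# with exactly i fixed is C(8,i)·!(8-i); sum over i=0..5:
  i=0: C(8,0)·!8 = 1·14833 = 14833
  i=1: C(8,1)·!7 = 8·1854 = 14832
  i=2: C(8,2)·!6 = 28·265 = 7420
  i=3: C(8,3)·!5 = 56·44 = 2464
  i=4: C(8,4)·!4 = 70·9 = 630
  i=5: C(8,5)·!3 = 56·2 = 112
Total = 40291.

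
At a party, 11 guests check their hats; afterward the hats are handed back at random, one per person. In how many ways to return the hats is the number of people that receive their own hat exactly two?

7342280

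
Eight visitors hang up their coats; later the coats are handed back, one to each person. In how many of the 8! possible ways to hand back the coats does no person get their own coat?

The subfactorial !8 = [8!/e] (nearest integer).
8! = 40320, and 40320/e ≈ 14832.90, so !8 = 14833.

14833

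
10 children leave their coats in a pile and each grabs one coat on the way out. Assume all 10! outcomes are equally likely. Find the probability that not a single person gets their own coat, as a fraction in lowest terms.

Favorable outcomes: !10 = 1334961.
Total outcomes: 10! = 3628800.
Probability = 1334961/3628800 = 16481/44800.

16481/44800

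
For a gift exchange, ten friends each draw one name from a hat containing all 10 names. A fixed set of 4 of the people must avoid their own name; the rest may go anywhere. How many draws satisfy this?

2399760

Let A_j be the event that the j-th constrained one is fixed. By inclusion-exclusion over the 4 events:
Σ_{j=0}^{4} (-1)^j C(4,j)(10-j)!
= C(4,0)·10! - C(4,1)·9! + C(4,2)·8! - C(4,3)·7! + C(4,4)·6!
= 3628800 - 1451520 + 241920 - 20160 + 720
= 2399760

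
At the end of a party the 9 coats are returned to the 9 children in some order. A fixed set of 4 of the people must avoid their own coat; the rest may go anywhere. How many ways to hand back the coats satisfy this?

Inclusion-exclusion on the 4 forbidden self-matches:
Σ_{j=0}^{4} (-1)^j C(4,j)(9-j)!
= C(4,0)·9! - C(4,1)·8! + C(4,2)·7! - C(4,3)·6! + C(4,4)·5!
= 362880 - 161280 + 30240 - 2880 + 120
= 229080

229080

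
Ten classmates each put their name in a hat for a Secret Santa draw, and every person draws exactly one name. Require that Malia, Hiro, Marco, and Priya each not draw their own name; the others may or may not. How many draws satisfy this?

Inclusion-exclusion on the 4 forbidden self-matches:
Σ_{j=0}^{4} (-1)^j C(4,j)(10-j)!
= C(4,0)·10! - C(4,1)·9! + C(4,2)·8! - C(4,3)·7! + C(4,4)·6!
= 3628800 - 1451520 + 241920 - 20160 + 720
= 2399760

2399760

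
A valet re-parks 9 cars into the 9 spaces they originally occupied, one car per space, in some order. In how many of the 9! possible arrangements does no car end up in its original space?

133496

The subfactorial !9 = [9!/e] (nearest integer).
9! = 362880, and 362880/e ≈ 133496.09, so !9 = 133496.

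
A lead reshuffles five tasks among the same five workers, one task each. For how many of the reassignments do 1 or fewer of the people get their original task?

# with exactly i fixed is C(5,i)·!(5-i); sum over i=0..1:
  i=0: C(5,0)·!5 = 1·44 = 44
  i=1: C(5,1)·!4 = 5·9 = 45
Total = 89.

89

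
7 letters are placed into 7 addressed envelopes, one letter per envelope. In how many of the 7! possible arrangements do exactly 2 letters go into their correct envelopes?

924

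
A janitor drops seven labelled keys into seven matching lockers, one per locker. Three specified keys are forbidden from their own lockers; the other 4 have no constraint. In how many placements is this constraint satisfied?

Inclusion-exclusion on the 3 forbidden self-matches:
Σ_{j=0}^{3} (-1)^j C(3,j)(7-j)!
= C(3,0)·7! - C(3,1)·6! + C(3,2)·5! - C(3,3)·4!
= 5040 - 2160 + 360 - 24
= 3216

3216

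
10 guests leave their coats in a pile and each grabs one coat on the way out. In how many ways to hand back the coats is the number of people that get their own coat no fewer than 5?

13264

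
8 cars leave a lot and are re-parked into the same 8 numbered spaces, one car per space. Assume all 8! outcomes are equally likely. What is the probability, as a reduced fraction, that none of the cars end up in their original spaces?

2119/5760

Favorable outcomes: !8 = 14833.
Total outcomes: 8! = 40320.
Probability = 14833/40320 = 2119/5760.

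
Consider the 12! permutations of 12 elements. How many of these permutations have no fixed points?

176214841

!12 = 12! · Σ_{k=0}^{12} (-1)^k/k!
= 12! - 12!/1! + 12!/2! - 12!/3! + 12!/4! - 12!/5! + 12!/6! - 12!/7! + 12!/8! - 12!/9! + 12!/10! - 12!/11! + 12!/12!
= 479001600 - 479001600 + 239500800 - 79833600 + 19958400 - 3991680 + 665280 - 95040 + 11880 - 1320 + 132 - 12 + 1
= 176214841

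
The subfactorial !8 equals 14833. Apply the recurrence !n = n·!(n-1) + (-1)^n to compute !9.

133496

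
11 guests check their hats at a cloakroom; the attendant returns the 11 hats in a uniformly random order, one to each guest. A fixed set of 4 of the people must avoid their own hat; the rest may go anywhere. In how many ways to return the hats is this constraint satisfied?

Inclusion-exclusion on the 4 forbidden self-matches:
Σ_{j=0}^{4} (-1)^j C(4,j)(11-j)!
= C(4,0)·11! - C(4,1)·10! + C(4,2)·9! - C(4,3)·8! + C(4,4)·7!
= 39916800 - 14515200 + 2177280 - 161280 + 5040
= 27422640

27422640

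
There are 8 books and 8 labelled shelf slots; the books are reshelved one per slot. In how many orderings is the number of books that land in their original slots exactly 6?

28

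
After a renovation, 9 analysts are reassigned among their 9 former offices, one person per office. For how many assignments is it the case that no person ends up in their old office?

133496

!9 is the nearest integer to 9!/e.
9! = 362880, and 362880/e ≈ 133496.09, so !9 = 133496.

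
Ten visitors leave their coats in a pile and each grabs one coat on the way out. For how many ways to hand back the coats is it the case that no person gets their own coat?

!10 is the nearest integer to 10!/e.
10! = 3628800, and 3628800/e ≈ 1334960.92, so !10 = 1334961.

1334961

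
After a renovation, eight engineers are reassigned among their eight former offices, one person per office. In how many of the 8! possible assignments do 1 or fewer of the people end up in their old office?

29665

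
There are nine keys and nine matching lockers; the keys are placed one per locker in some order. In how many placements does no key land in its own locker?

!9 = 9! · Σ_{k=0}^{9} (-1)^k/k!
= 9! - 9!/1! + 9!/2! - 9!/3! + 9!/4! - 9!/5! + 9!/6! - 9!/7! + 9!/8! - 9!/9!
= 362880 - 362880 + 181440 - 60480 + 15120 - 3024 + 504 - 72 + 9 - 1
= 133496

133496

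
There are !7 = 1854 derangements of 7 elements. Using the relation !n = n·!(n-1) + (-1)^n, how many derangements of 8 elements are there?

!8 = 8·1854 + 1 = 14833.

14833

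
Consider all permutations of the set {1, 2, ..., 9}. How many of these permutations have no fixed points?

The number of derangements of 9 is !9 = Σ_{k=0}^{9} (-1)^k·9!/k!
= 9! - 9!/1! + 9!/2! - 9!/3! + 9!/4! - 9!/5! + 9!/6! - 9!/7! + 9!/8! - 9!/9!
= 362880 - 362880 + 181440 - 60480 + 15120 - 3024 + 504 - 72 + 9 - 1
= 133496

133496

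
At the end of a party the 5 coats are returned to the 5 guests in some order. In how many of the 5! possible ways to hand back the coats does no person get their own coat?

44

!5 is the nearest integer to 5!/e.
5! = 120, and 120/e ≈ 44.15, so !5 = 44.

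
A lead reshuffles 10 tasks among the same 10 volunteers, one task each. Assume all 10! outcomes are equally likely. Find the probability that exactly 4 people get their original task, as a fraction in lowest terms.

53/3456

Favorable outcomes: C(10,4)·!6 = 210·265 = 55650.
Total outcomes: 10! = 3628800.
Probability = 55650/3628800 = 53/3456.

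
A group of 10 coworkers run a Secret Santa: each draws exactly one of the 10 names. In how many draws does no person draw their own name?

!10 = 10! · Σ_{k=0}^{10} (-1)^k/k!
= 10! - 10!/1! + 10!/2! - 10!/3! + 10!/4! - 10!/5! + 10!/6! - 10!/7! + 10!/8! - 10!/9! + 10!/10!
= 3628800 - 3628800 + 1814400 - 604800 + 151200 - 30240 + 5040 - 720 + 90 - 10 + 1
= 1334961

1334961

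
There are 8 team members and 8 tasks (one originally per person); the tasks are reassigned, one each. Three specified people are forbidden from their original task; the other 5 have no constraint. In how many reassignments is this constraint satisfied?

27240

Let A_j be the event that the j-th constrained one is fixed. By inclusion-exclusion over the 3 events:
Σ_{j=0}^{3} (-1)^j C(3,j)(8-j)!
= C(3,0)·8! - C(3,1)·7! + C(3,2)·6! - C(3,3)·5!
= 40320 - 15120 + 2160 - 120
= 27240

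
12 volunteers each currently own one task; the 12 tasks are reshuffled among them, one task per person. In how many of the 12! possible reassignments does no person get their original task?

Use !n = (n-1)(!(n-1) + !(n-2)).
!12 = 11·(14684570 + 1334961) = 11·16019531 = 176214841

176214841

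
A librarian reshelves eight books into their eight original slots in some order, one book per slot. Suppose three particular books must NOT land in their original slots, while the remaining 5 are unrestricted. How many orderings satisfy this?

27240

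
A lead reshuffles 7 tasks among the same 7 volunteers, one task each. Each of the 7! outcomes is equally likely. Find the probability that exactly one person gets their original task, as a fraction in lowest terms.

Favorable outcomes: C(7,1)·!6 = 7·265 = 1855.
Total outcomes: 7! = 5040.
Probability = 1855/5040 = 53/144.

53/144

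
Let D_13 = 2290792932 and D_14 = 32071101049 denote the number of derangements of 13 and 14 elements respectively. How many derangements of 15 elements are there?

481066515734

D_15 = (15-1)·(D_14 + D_13) = 14·(32071101049 + 2290792932) = 14·34361893981 = 481066515734.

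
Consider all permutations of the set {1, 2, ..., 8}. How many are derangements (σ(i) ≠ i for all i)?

14833

Recurrence: !8 = 7·(!7 + !6).
!8 = 7·(1854 + 265) = 7·2119 = 14833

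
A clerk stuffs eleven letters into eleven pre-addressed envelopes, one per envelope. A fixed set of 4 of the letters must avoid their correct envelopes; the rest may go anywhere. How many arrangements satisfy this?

27422640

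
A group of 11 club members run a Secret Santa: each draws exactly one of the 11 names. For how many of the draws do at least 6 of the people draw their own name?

Sum C(11,i)·!(11-i) for i = 6..11:
  i=6: C(11,6)·!5 = 462·44 = 20328
  i=7: C(11,7)·!4 = 330·9 = 2970
  i=8: C(11,8)·!3 = 165·2 = 330
  i=9: C(11,9)·!2 = 55·1 = 55
  i=10: C(11,10)·!1 = 11·0 = 0
  i=11: C(11,11)·!0 = 1·1 = 1
Total = 23684.

23684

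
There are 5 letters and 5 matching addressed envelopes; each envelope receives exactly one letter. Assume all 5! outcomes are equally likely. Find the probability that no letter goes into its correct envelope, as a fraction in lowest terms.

11/30

Favorable outcomes: !5 = 44.
Total outcomes: 5! = 120.
Probability = 44/120 = 11/30.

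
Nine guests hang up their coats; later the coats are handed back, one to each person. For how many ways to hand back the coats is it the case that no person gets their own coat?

133496

By inclusion-exclusion, !9 = Σ (-1)^k · 9!/k! for k=0..9
= 9! - 9!/1! + 9!/2! - 9!/3! + 9!/4! - 9!/5! + 9!/6! - 9!/7! + 9!/8! - 9!/9!
= 362880 - 362880 + 181440 - 60480 + 15120 - 3024 + 504 - 72 + 9 - 1
= 133496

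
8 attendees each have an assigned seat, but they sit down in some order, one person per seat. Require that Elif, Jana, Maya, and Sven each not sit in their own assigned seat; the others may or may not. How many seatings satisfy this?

24024

Inclusion-exclusion on the 4 forbidden self-matches:
Σ_{j=0}^{4} (-1)^j C(4,j)(8-j)!
= C(4,0)·8! - C(4,1)·7! + C(4,2)·6! - C(4,3)·5! + C(4,4)·4!
= 40320 - 20160 + 4320 - 480 + 24
= 24024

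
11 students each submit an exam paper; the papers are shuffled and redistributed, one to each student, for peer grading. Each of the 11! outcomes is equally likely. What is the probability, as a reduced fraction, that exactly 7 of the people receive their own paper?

1/13440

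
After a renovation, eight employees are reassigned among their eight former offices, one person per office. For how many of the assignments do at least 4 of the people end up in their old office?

771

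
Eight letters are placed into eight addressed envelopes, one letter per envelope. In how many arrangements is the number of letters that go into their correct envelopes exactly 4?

Pick the 4 fixed positions: C(8,4) = 70 ways.
The remaining 4 must be deranged: !4 = 9.
Total: 70 × 9 = 630.

630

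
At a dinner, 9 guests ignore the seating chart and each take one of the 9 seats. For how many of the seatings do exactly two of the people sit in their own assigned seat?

Pick the 2 fixed positions: C(9,2) = 36 ways.
The remaining 7 must be deranged: !7 = 1854.
Total: 36 × 1854 = 66744.

66744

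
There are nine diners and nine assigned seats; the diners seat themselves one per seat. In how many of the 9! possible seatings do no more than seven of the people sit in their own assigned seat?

Sum C(9,i)·!(9-i) for i = 0..7:
  i=0: C(9,0)·!9 = 1·133496 = 133496
  i=1: C(9,1)·!8 = 9·14833 = 133497
  i=2: C(9,2)·!7 = 36·1854 = 66744
  i=3: C(9,3)·!6 = 84·265 = 22260
  i=4: C(9,4)·!5 = 126·44 = 5544
  i=5: C(9,5)·!4 = 126·9 = 1134
  i=6: C(9,6)·!3 = 84·2 = 168
  i=7: C(9,7)·!2 = 36·1 = 36
Total = 362879.

362879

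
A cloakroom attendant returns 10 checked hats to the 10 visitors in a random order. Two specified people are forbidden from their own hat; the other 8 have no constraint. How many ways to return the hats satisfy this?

Let A_j be the event that the j-th constrained one is fixed. By inclusion-exclusion over the 2 events:
Σ_{j=0}^{2} (-1)^j C(2,j)(10-j)!
= C(2,0)·10! - C(2,1)·9! + C(2,2)·8!
= 3628800 - 725760 + 40320
= 2943360

2943360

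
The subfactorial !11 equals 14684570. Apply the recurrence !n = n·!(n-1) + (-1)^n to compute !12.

176214841

!12 = 12·14684570 + 1 = 176214841.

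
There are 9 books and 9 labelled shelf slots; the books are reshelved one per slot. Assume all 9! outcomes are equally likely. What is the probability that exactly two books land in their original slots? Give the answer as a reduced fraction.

Favorable outcomes: C(9,2)·!7 = 36·1854 = 66744.
Total outcomes: 9! = 362880.
Probability = 66744/362880 = 103/560.

103/560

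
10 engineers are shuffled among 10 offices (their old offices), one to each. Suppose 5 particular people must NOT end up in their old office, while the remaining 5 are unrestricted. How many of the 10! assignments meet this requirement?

2170680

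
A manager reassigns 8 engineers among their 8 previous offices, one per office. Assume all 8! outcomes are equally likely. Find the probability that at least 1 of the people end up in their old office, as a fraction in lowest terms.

Favorable outcomes: Σ_{i≥1} C(8,i)·!(8-i) = 8·1854 + 28·265 + 56·44 + 70·9 + 56·2 + 28·1 + 8·0 + 1·1 = 25487.
Total outcomes: 8! = 40320.
Probability = 25487/40320 = 3641/5760.

3641/5760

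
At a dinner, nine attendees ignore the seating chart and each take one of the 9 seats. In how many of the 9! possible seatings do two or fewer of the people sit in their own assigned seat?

# with exactly i fixed is C(9,i)·!(9-i); sum over i=0..2:
  i=0: C(9,0)·!9 = 1·133496 = 133496
  i=1: C(9,1)·!8 = 9·14833 = 133497
  i=2: C(9,2)·!7 = 36·1854 = 66744
Total = 333737.

333737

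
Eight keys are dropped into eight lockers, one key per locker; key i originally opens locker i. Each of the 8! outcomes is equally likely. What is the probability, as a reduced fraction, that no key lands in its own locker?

Favorable outcomes: !8 = 14833.
Total outcomes: 8! = 40320.
Probability = 14833/40320 = 2119/5760.

2119/5760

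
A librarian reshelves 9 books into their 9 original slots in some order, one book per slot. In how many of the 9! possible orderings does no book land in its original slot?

!9 = 9! · Σ_{k=0}^{9} (-1)^k/k!
= 9! - 9!/1! + 9!/2! - 9!/3! + 9!/4! - 9!/5! + 9!/6! - 9!/7! + 9!/8! - 9!/9!
= 362880 - 362880 + 181440 - 60480 + 15120 - 3024 + 504 - 72 + 9 - 1
= 133496

133496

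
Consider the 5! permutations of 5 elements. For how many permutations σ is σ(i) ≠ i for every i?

44

!5 is the nearest integer to 5!/e.
5! = 120, and 120/e ≈ 44.15, so !5 = 44.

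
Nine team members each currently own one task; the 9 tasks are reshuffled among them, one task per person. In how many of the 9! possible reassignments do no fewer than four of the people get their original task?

Sum C(9,i)·!(9-i) for i = 4..9:
  i=4: C(9,4)·!5 = 126·44 = 5544
  i=5: C(9,5)·!4 = 126·9 = 1134
  i=6: C(9,6)·!3 = 84·2 = 168
  i=7: C(9,7)·!2 = 36·1 = 36
  i=8: C(9,8)·!1 = 9·0 = 0
  i=9: C(9,9)·!0 = 1·1 = 1
Total = 6883.

6883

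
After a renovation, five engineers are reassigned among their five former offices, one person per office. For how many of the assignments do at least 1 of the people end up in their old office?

76

# with exactly i fixed is C(5,i)·!(5-i); sum over i=1..5:
  i=1: C(5,1)·!4 = 5·9 = 45
  i=2: C(5,2)·!3 = 10·2 = 20
  i=3: C(5,3)·!2 = 10·1 = 10
  i=4: C(5,4)·!1 = 5·0 = 0
  i=5: C(5,5)·!0 = 1·1 = 1
Total = 76.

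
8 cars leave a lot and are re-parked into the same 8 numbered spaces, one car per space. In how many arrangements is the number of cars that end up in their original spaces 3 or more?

3235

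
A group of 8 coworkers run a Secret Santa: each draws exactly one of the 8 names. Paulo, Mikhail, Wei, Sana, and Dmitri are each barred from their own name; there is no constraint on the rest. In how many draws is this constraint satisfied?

21234

Inclusion-exclusion on the 5 forbidden self-matches:
Σ_{j=0}^{5} (-1)^j C(5,j)(8-j)!
= C(5,0)·8! - C(5,1)·7! + C(5,2)·6! - C(5,3)·5! + C(5,4)·4! - C(5,5)·3!
= 40320 - 25200 + 7200 - 1200 + 120 - 6
= 21234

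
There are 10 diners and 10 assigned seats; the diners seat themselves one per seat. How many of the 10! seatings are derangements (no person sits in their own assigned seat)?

1334961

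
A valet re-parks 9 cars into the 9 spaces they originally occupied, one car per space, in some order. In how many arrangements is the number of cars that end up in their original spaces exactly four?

Pick the 4 fixed positions: C(9,4) = 126 ways.
The remaining 5 must be deranged: !5 = 44.
Total: 126 × 44 = 5544.

5544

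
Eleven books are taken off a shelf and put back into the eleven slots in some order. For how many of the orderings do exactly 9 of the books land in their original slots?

55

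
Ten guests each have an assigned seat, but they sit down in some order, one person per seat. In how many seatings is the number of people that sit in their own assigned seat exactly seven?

Choose which 7 of the 10 are fixed: C(10,7) = 120.
The other 3 form a derangement: !3 = 2.
Total: 120 × 2 = 240.

240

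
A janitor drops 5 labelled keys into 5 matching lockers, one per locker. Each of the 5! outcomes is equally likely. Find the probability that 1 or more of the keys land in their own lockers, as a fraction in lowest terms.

Favorable outcomes: Σ_{i≥1} C(5,i)·!(5-i) = 5·9 + 10·2 + 10·1 + 5·0 + 1·1 = 76.
Total outcomes: 5! = 120.
Probability = 76/120 = 19/30.

19/30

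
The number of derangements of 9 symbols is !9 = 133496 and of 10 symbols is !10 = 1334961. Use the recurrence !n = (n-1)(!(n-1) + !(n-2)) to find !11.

14684570

!11 = (11-1)·(!10 + !9) = 10·(1334961 + 133496) = 10·1468457 = 14684570.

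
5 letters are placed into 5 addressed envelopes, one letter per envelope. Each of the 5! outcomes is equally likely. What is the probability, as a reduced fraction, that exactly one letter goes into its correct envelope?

Favorable outcomes: C(5,1)·!4 = 5·9 = 45.
Total outcomes: 5! = 120.
Probability = 45/120 = 3/8.

3/8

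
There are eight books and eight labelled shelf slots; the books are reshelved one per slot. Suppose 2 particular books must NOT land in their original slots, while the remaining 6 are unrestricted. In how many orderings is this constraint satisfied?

Let A_j be the event that the j-th constrained one is fixed. By inclusion-exclusion over the 2 events:
Σ_{j=0}^{2} (-1)^j C(2,j)(8-j)!
= C(2,0)·8! - C(2,1)·7! + C(2,2)·6!
= 40320 - 10080 + 720
= 30960

30960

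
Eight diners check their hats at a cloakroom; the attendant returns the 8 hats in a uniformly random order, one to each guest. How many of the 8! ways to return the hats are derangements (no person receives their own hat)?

14833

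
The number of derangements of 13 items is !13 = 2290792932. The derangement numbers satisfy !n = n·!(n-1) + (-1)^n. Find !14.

32071101049

!14 = 14·2290792932 + 1 = 32071101049.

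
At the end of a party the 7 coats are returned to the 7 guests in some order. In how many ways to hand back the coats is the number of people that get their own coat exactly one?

1855

Choose which one of the 7 is fixed: C(7,1) = 7.
The other 6 form a derangement: !6 = 265.
Total: 7 × 265 = 1855.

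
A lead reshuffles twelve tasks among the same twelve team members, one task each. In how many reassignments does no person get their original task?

176214841

!12 = 12! · Σ_{k=0}^{12} (-1)^k/k!
= 12! - 12!/1! + 12!/2! - 12!/3! + 12!/4! - 12!/5! + 12!/6! - 12!/7! + 12!/8! - 12!/9! + 12!/10! - 12!/11! + 12!/12!
= 479001600 - 479001600 + 239500800 - 79833600 + 19958400 - 3991680 + 665280 - 95040 + 11880 - 1320 + 132 - 12 + 1
= 176214841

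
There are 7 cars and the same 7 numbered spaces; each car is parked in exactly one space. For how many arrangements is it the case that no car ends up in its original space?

!7 is the nearest integer to 7!/e.
7! = 5040, and 5040/e ≈ 1854.11, so !7 = 1854.

1854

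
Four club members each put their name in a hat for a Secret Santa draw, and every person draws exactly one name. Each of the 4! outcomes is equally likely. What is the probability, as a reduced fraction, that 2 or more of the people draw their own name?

Favorable outcomes: Σ_{i≥2} C(4,i)·!(4-i) = 6·1 + 4·0 + 1·1 = 7.
Total outcomes: 4! = 24.
Probability = 7/24 = 7/24.

7/24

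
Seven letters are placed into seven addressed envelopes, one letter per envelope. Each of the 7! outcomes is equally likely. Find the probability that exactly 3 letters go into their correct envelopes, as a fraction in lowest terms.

1/16

Favorable outcomes: C(7,3)·!4 = 35·9 = 315.
Total outcomes: 7! = 5040.
Probability = 315/5040 = 1/16.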